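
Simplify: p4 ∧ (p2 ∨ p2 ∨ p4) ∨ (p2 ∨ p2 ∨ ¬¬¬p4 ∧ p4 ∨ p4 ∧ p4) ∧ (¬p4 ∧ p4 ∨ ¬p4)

p4 ∧ (p2 ∨ p2 ∨ p4) ∨ (p2 ∨ p2 ∨ ¬¬¬p4 ∧ p4 ∨ p4 ∧ p4) ∧ (¬p4 ∧ p4 ∨ ¬p4)
= p4 ∧ (p2 ∨ p2 ∨ p4) ∨ (p2 ∨ p2 ∨ ¬¬¬p4 ∧ p4 ∨ p4 ∧ p4) ∧ ¬p4   (complement / identity)
= p4 ∧ (p2 ∨ p2 ∨ p4) ∨ (p2 ∨ p2 ∨ ¬p4 ∧ p4 ∨ p4 ∧ p4) ∧ ¬p4   (double negation)
= p4 ∧ (p2 ∨ p2 ∨ p4) ∨ (p2 ∨ p2 ∨ p4) ∧ ¬p4   (distribution)
= p2 ∨ p2 ∨ p4   (distribution)
= p2 ∨ p4   (idempotence)

p2 ∨ p4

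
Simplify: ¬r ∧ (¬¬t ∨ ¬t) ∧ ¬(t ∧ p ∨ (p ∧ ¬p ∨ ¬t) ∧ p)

¬r ∧ (¬¬t ∨ ¬t) ∧ ¬(t ∧ p ∨ (p ∧ ¬p ∨ ¬t) ∧ p)
= ¬r ∧ (¬¬t ∨ ¬t) ∧ ¬(t ∧ p ∨ ¬t ∧ p)   (complement / identity)
= ¬r ∧ (¬¬t ∨ ¬t) ∧ ¬p   (distribution)
= ¬r ∧ (t ∨ ¬t) ∧ ¬p   (double negation)
= ¬r ∧ ¬p   (complement / identity)

¬r ∧ ¬p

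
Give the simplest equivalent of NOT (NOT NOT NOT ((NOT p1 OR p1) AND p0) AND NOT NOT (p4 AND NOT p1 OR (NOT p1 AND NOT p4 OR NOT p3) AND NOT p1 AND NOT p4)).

p0 OR p1

NOT (NOT NOT NOT ((NOT p1 OR p1) AND p0) AND NOT NOT (p4 AND NOT p1 OR (NOT p1 AND NOT p4 OR NOT p3) AND NOT p1 AND NOT p4))
= NOT (NOT ((NOT p1 OR p1) AND p0) AND NOT NOT (p4 AND NOT p1 OR (NOT p1 AND NOT p4 OR NOT p3) AND NOT p1 AND NOT p4))   (double negation)
= NOT (NOT p0 AND NOT NOT (p4 AND NOT p1 OR (NOT p1 AND NOT p4 OR NOT p3) AND NOT p1 AND NOT p4))   (complement / identity)
= NOT (NOT p0 AND NOT NOT (p4 AND NOT p1 OR NOT p1 AND NOT p4))   (absorption)
= NOT (NOT p0 AND NOT NOT NOT p1)   (distribution)
= NOT (NOT p0 AND NOT p1)   (double negation)
= p0 OR p1   (De Morgan)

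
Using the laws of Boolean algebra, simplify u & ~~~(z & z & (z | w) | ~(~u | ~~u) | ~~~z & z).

u & ~~~(z & z & (z | w) | ~(~u | ~~u) | ~~~z & z)
= u & ~~~(z & z & (z | w) | u & ~u | ~~~z & z)   [De Morgan]
= u & ~~~(z & z & (z | w) | ~~~z & z)   [complement / identity]
= u & ~~~(z & z & (z | w) | ~z & z)   [double negation]
= u & ~~~(z & z | ~z & z)   [absorption]
= u & ~~~z   [distribution]
= u & ~z   [double negation]

u & ~z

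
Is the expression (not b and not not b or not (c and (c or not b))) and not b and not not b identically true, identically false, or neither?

(not b and not not b or not (c and (c or not b))) and not b and not not b
= (not b and not not b or not c) and not b and not not b
= not b and not not b
= not b and b
= False

identically false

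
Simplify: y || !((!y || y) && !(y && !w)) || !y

y || !((!y || y) && !(y && !w)) || !y
= y || !!(y && !w) || !y   — complement / identity
= y || y && !w || !y   — double negation
= y || !y   — absorption
= true   — complement

true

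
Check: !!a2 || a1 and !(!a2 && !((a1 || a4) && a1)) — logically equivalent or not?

E1: !!a2 || a1
    = a2 || a1
E2: !(!a2 && !((a1 || a4) && a1))
    = a2 || (a1 || a4) && a1
    = a2 || a1
Both reduce to a2 || a1, so they are equivalent.

Yes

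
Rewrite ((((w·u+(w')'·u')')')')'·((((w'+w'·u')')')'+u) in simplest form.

((((w·u+(w')'·u')')')')'·((((w'+w'·u')')')'+u)
= ((((w·u+(w')'·u')')')')'·((((w')')')'+u)   (absorption)
= ((((w·u+w·u')')')')'·((((w')')')'+u)   (double negation)
= (((w')')')'·((((w')')')'+u)   (distribution)
= (((w')')')'   (absorption)
= (w')'   (double negation)
= w   (double negation)

w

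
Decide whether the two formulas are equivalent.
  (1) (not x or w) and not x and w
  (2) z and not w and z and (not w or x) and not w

No

E1: (not x or w) and not x and w
    = not x and w   [absorption]
E2: z and not w and z and (not w or x) and not w
    = z and not w and z and not w   [absorption]
    = z and not w   [idempotence]
These differ: at w=0, x=0, z=1, E1 = 0 but E2 = 1.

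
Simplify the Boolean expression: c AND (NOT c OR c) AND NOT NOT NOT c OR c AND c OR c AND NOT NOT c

c AND (NOT c OR c) AND NOT NOT NOT c OR c AND c OR c AND NOT NOT c
= c AND NOT NOT NOT c OR c AND c OR c AND NOT NOT c   — complement / identity
= c AND NOT NOT NOT c OR c AND c OR c AND c   — double negation
= c AND NOT NOT NOT c OR c AND (c OR c)   — distribution
= c AND NOT NOT NOT c OR c AND c   — idempotence
= c AND NOT c OR c AND c   — double negation
= c   — distribution

c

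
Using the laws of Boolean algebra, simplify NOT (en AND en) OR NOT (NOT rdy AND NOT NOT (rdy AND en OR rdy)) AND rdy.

NOT (en AND en) OR NOT (NOT rdy AND NOT NOT (rdy AND en OR rdy)) AND rdy
= NOT (en AND en) OR NOT (NOT rdy AND NOT NOT rdy) AND rdy   (absorption)
= NOT (en AND en) OR (rdy OR NOT rdy) AND rdy   (De Morgan)
= NOT en OR (rdy OR NOT rdy) AND rdy   (idempotence)
= NOT en OR rdy   (complement / identity)

NOT en OR rdy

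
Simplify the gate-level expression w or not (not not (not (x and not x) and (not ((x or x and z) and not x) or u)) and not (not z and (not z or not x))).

w or not (not not (not (x and not x) and (not ((x or x and z) and not x) or u)) and not (not z and (not z or not x)))
= w or not (not (x and not x) and (not ((x or x and z) and not x) or u)) or not z and (not z or not x)   [De Morgan]
= w or not (not (x and not x) and (not ((x or x and z) and not x) or u)) or not z   [absorption]
= w or not (not (x and not x) and (not (x and not x) or u)) or not z   [absorption]
= w or not not (x and not x) or not z   [absorption]
= w or x and not x or not z   [double negation]
= w or not z   [complement / identity]

w or not z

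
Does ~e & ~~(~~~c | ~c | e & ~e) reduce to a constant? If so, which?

~e & ~~(~~~c | ~c | e & ~e)
= ~e & ~~(~c | ~c | e & ~e)   — double negation
= ~e & (~c | ~c | e & ~e)   — double negation
= ~e & (~c | e & ~e)   — idempotence
= ~e & ~c   — complement / identity
This depends on c, e, so it is not a constant.

no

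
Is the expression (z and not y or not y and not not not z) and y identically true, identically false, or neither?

(z and not y or not y and not not not z) and y
= (z and not y or not y and not z) and y   [double negation]
= not y and y   [distribution]
= False   [complement]

identically false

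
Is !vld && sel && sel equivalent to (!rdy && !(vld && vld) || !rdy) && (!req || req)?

No

E1: !vld && sel && sel
    = !vld && sel   — idempotence
E2: (!rdy && !(vld && vld) || !rdy) && (!req || req)
    = !rdy && !(vld && vld) || !rdy   — complement / identity
    = !rdy && !vld || !rdy   — idempotence
    = !rdy   — absorption
These differ: at rdy=0, req=0, sel=0, vld=0, E1 = 0 but E2 = 1.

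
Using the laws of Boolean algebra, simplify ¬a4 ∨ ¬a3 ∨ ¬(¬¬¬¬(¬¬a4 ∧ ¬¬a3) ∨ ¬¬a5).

¬a4 ∨ ¬a3 ∨ ¬(¬¬¬¬(¬¬a4 ∧ ¬¬a3) ∨ ¬¬a5)
= ¬a4 ∨ ¬a3 ∨ ¬(¬¬¬(¬a4 ∨ ¬a3) ∨ ¬¬a5)   [De Morgan]
= ¬a4 ∨ ¬a3 ∨ ¬¬(¬a4 ∨ ¬a3) ∧ ¬a5   [De Morgan]
= ¬a4 ∨ ¬a3 ∨ (¬a4 ∨ ¬a3) ∧ ¬a5   [double negation]
= ¬a4 ∨ ¬a3   [absorption]

¬a4 ∨ ¬a3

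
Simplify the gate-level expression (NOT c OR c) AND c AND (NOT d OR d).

(NOT c OR c) AND c AND (NOT d OR d)
= c AND (NOT d OR d)   — complement / identity
= c   — complement / identity

c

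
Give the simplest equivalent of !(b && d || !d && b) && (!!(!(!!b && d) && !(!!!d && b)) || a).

!b

!(b && d || !d && b) && (!!(!(!!b && d) && !(!!!d && b)) || a)
= !(b && d || !d && b) && (!!(!(!!b && d) && !(!d && b)) || a)
= !(b && d || !d && b) && (!!(!(b && d) && !(!d && b)) || a)
= !(b && d || !d && b) && (!(b && d || !d && b) || a)
= !(b && d || !d && b)
= !b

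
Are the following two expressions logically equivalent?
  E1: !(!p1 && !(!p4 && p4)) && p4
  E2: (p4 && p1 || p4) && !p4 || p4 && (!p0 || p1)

No

E1: !(!p1 && !(!p4 && p4)) && p4
    = (p1 || !p4 && p4) && p4
    = p1 && p4
E2: (p4 && p1 || p4) && !p4 || p4 && (!p0 || p1)
    = p4 && !p4 || p4 && (!p0 || p1)
    = p4 && (!p0 || p1)
These differ: at p0=0, p1=0, p4=1, E1 = 0 but E2 = 1.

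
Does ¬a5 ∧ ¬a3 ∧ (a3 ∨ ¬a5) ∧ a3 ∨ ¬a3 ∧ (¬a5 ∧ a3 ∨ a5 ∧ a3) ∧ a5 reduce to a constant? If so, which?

yes, False

¬a5 ∧ ¬a3 ∧ (a3 ∨ ¬a5) ∧ a3 ∨ ¬a3 ∧ (¬a5 ∧ a3 ∨ a5 ∧ a3) ∧ a5
= ¬a5 ∧ ¬a3 ∧ a3 ∨ ¬a3 ∧ (¬a5 ∧ a3 ∨ a5 ∧ a3) ∧ a5   (absorption)
= ¬a5 ∧ ¬a3 ∧ a3 ∨ ¬a3 ∧ a3 ∧ a5   (distribution)
= ¬a3 ∧ a3   (distribution)
= False   (complement)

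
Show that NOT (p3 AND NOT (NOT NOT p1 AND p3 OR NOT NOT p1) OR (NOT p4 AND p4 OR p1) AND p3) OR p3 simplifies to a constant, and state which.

NOT (p3 AND NOT (NOT NOT p1 AND p3 OR NOT NOT p1) OR (NOT p4 AND p4 OR p1) AND p3) OR p3
= NOT (p3 AND NOT NOT NOT p1 OR (NOT p4 AND p4 OR p1) AND p3) OR p3   — absorption
= NOT (p3 AND NOT p1 OR (NOT p4 AND p4 OR p1) AND p3) OR p3   — double negation
= NOT (p3 AND NOT p1 OR p1 AND p3) OR p3   — complement / identity
= NOT p3 OR p3   — distribution
= TRUE   — complement

TRUE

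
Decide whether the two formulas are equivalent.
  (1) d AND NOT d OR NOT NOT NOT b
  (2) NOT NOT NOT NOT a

E1: d AND NOT d OR NOT NOT NOT b
    = d AND NOT d OR NOT b   — double negation
    = NOT b   — complement / identity
E2: NOT NOT NOT NOT a
    = NOT NOT a   — double negation
    = a   — double negation
These differ: at a=0, b=0, d=0, E1 = 1 but E2 = 0.

No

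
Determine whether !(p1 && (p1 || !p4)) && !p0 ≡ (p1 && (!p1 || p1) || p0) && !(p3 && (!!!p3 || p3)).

E1: !(p1 && (p1 || !p4)) && !p0
    = !p1 && !p0   [absorption]
E2: (p1 && (!p1 || p1) || p0) && !(p3 && (!!!p3 || p3))
    = (p1 && (!p1 || p1) || p0) && !(p3 && (!p3 || p3))   [double negation]
    = (p1 || p0) && !(p3 && (!p3 || p3))   [complement / identity]
    = (p1 || p0) && !p3   [complement / identity]
These differ: at p0=1, p1=1, p3=0, p4=0, E1 = 0 but E2 = 1.

No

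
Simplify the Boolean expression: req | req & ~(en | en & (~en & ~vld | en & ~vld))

req

req | req & ~(en | en & (~en & ~vld | en & ~vld))
= req | req & ~(en | en & ~vld)   (distribution)
= req | req & ~en   (absorption)
= req   (absorption)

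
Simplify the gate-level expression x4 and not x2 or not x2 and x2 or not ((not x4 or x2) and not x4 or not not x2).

x4 and not x2 or not x2 and x2 or not ((not x4 or x2) and not x4 or not not x2)
= x4 and not x2 or not x2 and x2 or not (not x4 or not not x2)   (absorption)
= x4 and not x2 or not (not x4 or not not x2)   (complement / identity)
= x4 and not x2 or x4 and not x2   (De Morgan)
= x4 and not x2   (idempotence)

x4 and not x2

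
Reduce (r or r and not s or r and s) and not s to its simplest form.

(r or r and not s or r and s) and not s
= (r or r and s) and not s
= r and not s

r and not s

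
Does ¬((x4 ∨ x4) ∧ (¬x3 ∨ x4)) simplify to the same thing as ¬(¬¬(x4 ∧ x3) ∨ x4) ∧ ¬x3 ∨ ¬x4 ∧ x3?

Yes

E1: ¬((x4 ∨ x4) ∧ (¬x3 ∨ x4))
    = ¬(x4 ∧ ¬x3 ∨ x4)
    = ¬x4
E2: ¬(¬¬(x4 ∧ x3) ∨ x4) ∧ ¬x3 ∨ ¬x4 ∧ x3
    = ¬(x4 ∧ x3 ∨ x4) ∧ ¬x3 ∨ ¬x4 ∧ x3
    = ¬x4 ∧ ¬x3 ∨ ¬x4 ∧ x3
    = ¬x4
Both reduce to ¬x4, so they are equivalent.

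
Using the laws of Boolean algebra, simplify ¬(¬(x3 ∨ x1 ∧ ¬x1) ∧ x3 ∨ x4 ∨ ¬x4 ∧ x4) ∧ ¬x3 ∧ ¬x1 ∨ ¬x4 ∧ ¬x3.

¬x4 ∧ ¬x3

¬(¬(x3 ∨ x1 ∧ ¬x1) ∧ x3 ∨ x4 ∨ ¬x4 ∧ x4) ∧ ¬x3 ∧ ¬x1 ∨ ¬x4 ∧ ¬x3
= ¬(¬x3 ∧ x3 ∨ x4 ∨ ¬x4 ∧ x4) ∧ ¬x3 ∧ ¬x1 ∨ ¬x4 ∧ ¬x3   (complement / identity)
= ¬(¬x3 ∧ x3 ∨ x4) ∧ ¬x3 ∧ ¬x1 ∨ ¬x4 ∧ ¬x3   (complement / identity)
= ¬x4 ∧ ¬x3 ∧ ¬x1 ∨ ¬x4 ∧ ¬x3   (complement / identity)
= ¬x4 ∧ ¬x3   (absorption)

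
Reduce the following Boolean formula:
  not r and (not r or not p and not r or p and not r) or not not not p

not r and (not r or not p and not r or p and not r) or not not not p
= not r and (not r or not r) or not not not p
= not r and not r or not not not p
= not r or not not not p
= not r or not p

not r or not p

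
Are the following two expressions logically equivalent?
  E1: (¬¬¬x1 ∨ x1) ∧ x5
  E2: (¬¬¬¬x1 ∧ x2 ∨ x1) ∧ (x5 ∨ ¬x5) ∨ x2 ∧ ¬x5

E1: (¬¬¬x1 ∨ x1) ∧ x5
    = (¬x1 ∨ x1) ∧ x5   — double negation
    = x5   — complement / identity
E2: (¬¬¬¬x1 ∧ x2 ∨ x1) ∧ (x5 ∨ ¬x5) ∨ x2 ∧ ¬x5
    = (¬¬x1 ∧ x2 ∨ x1) ∧ (x5 ∨ ¬x5) ∨ x2 ∧ ¬x5   — double negation
    = ¬¬x1 ∧ x2 ∨ x1 ∨ x2 ∧ ¬x5   — complement / identity
    = x1 ∧ x2 ∨ x1 ∨ x2 ∧ ¬x5   — double negation
    = x1 ∨ x2 ∧ ¬x5   — absorption
These differ: at x1=0, x2=1, x5=0, E1 = 0 but E2 = 1.

No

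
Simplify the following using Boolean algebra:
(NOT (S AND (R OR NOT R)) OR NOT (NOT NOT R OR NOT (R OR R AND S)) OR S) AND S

(NOT (S AND (R OR NOT R)) OR NOT (NOT NOT R OR NOT (R OR R AND S)) OR S) AND S
= (NOT S OR NOT (NOT NOT R OR NOT (R OR R AND S)) OR S) AND S   — complement / identity
= (NOT S OR NOT R AND (R OR R AND S) OR S) AND S   — De Morgan
= (NOT S OR NOT R AND R OR S) AND S   — absorption
= (NOT S OR S) AND S   — complement / identity
= S   — complement / identity

S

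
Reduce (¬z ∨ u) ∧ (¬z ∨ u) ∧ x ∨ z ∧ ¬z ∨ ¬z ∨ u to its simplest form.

(¬z ∨ u) ∧ (¬z ∨ u) ∧ x ∨ z ∧ ¬z ∨ ¬z ∨ u
= (¬z ∨ u) ∧ x ∨ z ∧ ¬z ∨ ¬z ∨ u
= (¬z ∨ u) ∧ x ∨ ¬z ∨ u
= ¬z ∨ u

¬z ∨ u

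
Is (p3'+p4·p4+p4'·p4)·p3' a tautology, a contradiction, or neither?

neither

(p3'+p4·p4+p4'·p4)·p3'
= (p3'+p4)·p3'   — distribution
= p3'   — absorption
This depends on p3, so it is not a constant.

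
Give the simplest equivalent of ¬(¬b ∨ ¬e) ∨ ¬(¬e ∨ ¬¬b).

¬(¬b ∨ ¬e) ∨ ¬(¬e ∨ ¬¬b)
= b ∧ e ∨ ¬(¬e ∨ ¬¬b)
= b ∧ e ∨ e ∧ ¬b
= e

e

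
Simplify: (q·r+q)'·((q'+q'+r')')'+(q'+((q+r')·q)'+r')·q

(q·r+q)'·((q'+q'+r')')'+(q'+((q+r')·q)'+r')·q
= (q·r+q)'·(q'+q'+r')+(q'+((q+r')·q)'+r')·q   (double negation)
= (q·r+q)'·(q'+q'+r')+(q'+q'+r')·q   (absorption)
= q'·(q'+q'+r')+(q'+q'+r')·q   (absorption)
= q'+q'+r'   (distribution)
= q'+r'   (idempotence)

q'+r'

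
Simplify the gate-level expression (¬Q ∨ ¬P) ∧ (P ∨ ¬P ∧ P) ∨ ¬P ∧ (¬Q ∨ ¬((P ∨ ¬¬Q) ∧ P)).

¬Q ∨ ¬P

(¬Q ∨ ¬P) ∧ (P ∨ ¬P ∧ P) ∨ ¬P ∧ (¬Q ∨ ¬((P ∨ ¬¬Q) ∧ P))
= (¬Q ∨ ¬P) ∧ (P ∨ ¬P ∧ P) ∨ ¬P ∧ (¬Q ∨ ¬((P ∨ Q) ∧ P))   — double negation
= (¬Q ∨ ¬P) ∧ P ∨ ¬P ∧ (¬Q ∨ ¬((P ∨ Q) ∧ P))   — complement / identity
= (¬Q ∨ ¬P) ∧ P ∨ ¬P ∧ (¬Q ∨ ¬P)   — absorption
= ¬Q ∨ ¬P   — distribution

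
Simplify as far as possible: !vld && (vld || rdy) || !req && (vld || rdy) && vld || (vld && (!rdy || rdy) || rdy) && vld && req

!vld && (vld || rdy) || !req && (vld || rdy) && vld || (vld && (!rdy || rdy) || rdy) && vld && req
= !vld && (vld || rdy) || !req && (vld || rdy) && vld || (vld || rdy) && vld && req   — complement / identity
= !vld && (vld || rdy) || (vld || rdy) && vld   — distribution
= vld || rdy   — distribution

vld || rdy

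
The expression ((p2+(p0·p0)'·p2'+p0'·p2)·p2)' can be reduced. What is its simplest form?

((p2+(p0·p0)'·p2'+p0'·p2)·p2)'
= ((p2+p0'·p2'+p0'·p2)·p2)'   (idempotence)
= ((p2+p0')·p2)'   (distribution)
= p2'   (absorption)

p2'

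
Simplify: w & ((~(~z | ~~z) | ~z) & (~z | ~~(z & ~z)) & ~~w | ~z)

w & ((~(~z | ~~z) | ~z) & (~z | ~~(z & ~z)) & ~~w | ~z)
= w & ((~(~z | ~~z) | ~z) & (~z | ~~(z & ~z)) & w | ~z)
= w & ((~(~z | ~~z) | ~z) & (~z | z & ~z) & w | ~z)
= w & ((z & ~z | ~z) & (~z | z & ~z) & w | ~z)
= w & ((z & ~z | ~z & ~z) & w | ~z)
= w & (~z & w | ~z)
= w & ~z

w & ~z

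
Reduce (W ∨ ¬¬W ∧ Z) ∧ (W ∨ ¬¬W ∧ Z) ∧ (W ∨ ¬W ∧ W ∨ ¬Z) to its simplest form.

W

(W ∨ ¬¬W ∧ Z) ∧ (W ∨ ¬¬W ∧ Z) ∧ (W ∨ ¬W ∧ W ∨ ¬Z)
= (W ∨ ¬¬W ∧ Z) ∧ (W ∨ ¬¬W ∧ Z) ∧ (W ∨ ¬Z)
= (W ∨ ¬¬W ∧ Z) ∧ (W ∨ ¬Z)
= (W ∨ W ∧ Z) ∧ (W ∨ ¬Z)
= W ∧ (W ∨ ¬Z)
= W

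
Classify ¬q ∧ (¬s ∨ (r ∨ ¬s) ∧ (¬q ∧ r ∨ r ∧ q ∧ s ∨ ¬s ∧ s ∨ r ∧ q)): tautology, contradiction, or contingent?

¬q ∧ (¬s ∨ (r ∨ ¬s) ∧ (¬q ∧ r ∨ r ∧ q ∧ s ∨ ¬s ∧ s ∨ r ∧ q))
= ¬q ∧ (¬s ∨ (r ∨ ¬s) ∧ (¬q ∧ r ∨ r ∧ q ∧ s ∨ r ∧ q))   [complement / identity]
= ¬q ∧ (¬s ∨ (r ∨ ¬s) ∧ (¬q ∧ r ∨ r ∧ q))   [absorption]
= ¬q ∧ (¬s ∨ (r ∨ ¬s) ∧ r)   [distribution]
= ¬q ∧ (¬s ∨ r)   [absorption]
This depends on q, r, s, so it is not a constant.

contingent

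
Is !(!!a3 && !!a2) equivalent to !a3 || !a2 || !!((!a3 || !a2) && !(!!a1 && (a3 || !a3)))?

Yes

E1: !(!!a3 && !!a2)
    = !a3 || !a2   — De Morgan
E2: !a3 || !a2 || !!((!a3 || !a2) && !(!!a1 && (a3 || !a3)))
    = !a3 || !a2 || !!((!a3 || !a2) && !!!a1)   — complement / identity
    = !a3 || !a2 || !!((!a3 || !a2) && !a1)   — double negation
    = !a3 || !a2 || (!a3 || !a2) && !a1   — double negation
    = !a3 || !a2   — absorption
Both reduce to !a3 || !a2, so they are equivalent.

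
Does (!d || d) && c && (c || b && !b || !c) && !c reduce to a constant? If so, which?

yes, False

(!d || d) && c && (c || b && !b || !c) && !c
= c && (c || b && !b || !c) && !c   (complement / identity)
= c && (c || !c) && !c   (complement / identity)
= c && !c   (complement / identity)
= false   (complement)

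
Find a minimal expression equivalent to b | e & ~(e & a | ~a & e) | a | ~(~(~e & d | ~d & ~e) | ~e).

b | e & ~(e & a | ~a & e) | a | ~(~(~e & d | ~d & ~e) | ~e)
= b | e & ~e | a | ~(~(~e & d | ~d & ~e) | ~e)   [distribution]
= b | a | ~(~(~e & d | ~d & ~e) | ~e)   [complement / identity]
= b | a | (~e & d | ~d & ~e) & e   [De Morgan]
= b | a | ~e & e   [distribution]
= b | a   [complement / identity]

b | a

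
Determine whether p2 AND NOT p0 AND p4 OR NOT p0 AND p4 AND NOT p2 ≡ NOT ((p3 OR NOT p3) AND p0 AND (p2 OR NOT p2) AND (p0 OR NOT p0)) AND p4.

E1: p2 AND NOT p0 AND p4 OR NOT p0 AND p4 AND NOT p2
    = NOT p0 AND p4   (distribution)
E2: NOT ((p3 OR NOT p3) AND p0 AND (p2 OR NOT p2) AND (p0 OR NOT p0)) AND p4
    = NOT (p0 AND (p2 OR NOT p2) AND (p0 OR NOT p0)) AND p4   (complement / identity)
    = NOT (p0 AND (p0 OR NOT p0)) AND p4   (complement / identity)
    = NOT p0 AND p4   (complement / identity)
Both reduce to NOT p0 AND p4, so they are equivalent.

Yes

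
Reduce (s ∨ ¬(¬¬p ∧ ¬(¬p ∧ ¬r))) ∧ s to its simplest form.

s

(s ∨ ¬(¬¬p ∧ ¬(¬p ∧ ¬r))) ∧ s
= (s ∨ ¬p ∨ ¬p ∧ ¬r) ∧ s   (De Morgan)
= (s ∨ ¬p) ∧ s   (absorption)
= s   (absorption)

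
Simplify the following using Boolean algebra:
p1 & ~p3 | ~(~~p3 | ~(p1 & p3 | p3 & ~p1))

p1 & ~p3

p1 & ~p3 | ~(~~p3 | ~(p1 & p3 | p3 & ~p1))
= p1 & ~p3 | ~p3 & (p1 & p3 | p3 & ~p1)   (De Morgan)
= p1 & ~p3 | ~p3 & p3   (distribution)
= p1 & ~p3   (complement / identity)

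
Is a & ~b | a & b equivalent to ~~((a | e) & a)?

Yes

E1: a & ~b | a & b
    = a   [distribution]
E2: ~~((a | e) & a)
    = ~~a   [absorption]
    = a   [double negation]
Both reduce to a, so they are equivalent.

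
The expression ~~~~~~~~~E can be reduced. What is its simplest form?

~~~~~~~~~E
= ~~~~~~~E   [double negation]
= ~~~~~E   [double negation]
= ~~~E   [double negation]
= ~E   [double negation]

~E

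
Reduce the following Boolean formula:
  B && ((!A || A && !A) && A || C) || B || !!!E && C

B || !E && C

B && ((!A || A && !A) && A || C) || B || !!!E && C
= B && (!A && A || C) || B || !!!E && C
= B && (!A && A || C) || B || !E && C
= B && C || B || !E && C
= B || !E && C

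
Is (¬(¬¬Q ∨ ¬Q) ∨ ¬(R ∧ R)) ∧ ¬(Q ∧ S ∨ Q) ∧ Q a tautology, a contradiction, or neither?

(¬(¬¬Q ∨ ¬Q) ∨ ¬(R ∧ R)) ∧ ¬(Q ∧ S ∨ Q) ∧ Q
= (¬Q ∧ Q ∨ ¬(R ∧ R)) ∧ ¬(Q ∧ S ∨ Q) ∧ Q   [De Morgan]
= (¬Q ∧ Q ∨ ¬(R ∧ R)) ∧ ¬Q ∧ Q   [absorption]
= (¬Q ∧ Q ∨ ¬R) ∧ ¬Q ∧ Q   [idempotence]
= ¬Q ∧ Q   [absorption]
= False   [complement]

contradiction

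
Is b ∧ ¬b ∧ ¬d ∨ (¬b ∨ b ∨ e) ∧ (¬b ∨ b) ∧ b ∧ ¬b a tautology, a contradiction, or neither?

b ∧ ¬b ∧ ¬d ∨ (¬b ∨ b ∨ e) ∧ (¬b ∨ b) ∧ b ∧ ¬b
= b ∧ ¬b ∧ ¬d ∨ (¬b ∨ b) ∧ b ∧ ¬b   (absorption)
= b ∧ ¬b ∧ ¬d ∨ b ∧ ¬b   (complement / identity)
= b ∧ ¬b   (absorption)
= False   (complement)

contradiction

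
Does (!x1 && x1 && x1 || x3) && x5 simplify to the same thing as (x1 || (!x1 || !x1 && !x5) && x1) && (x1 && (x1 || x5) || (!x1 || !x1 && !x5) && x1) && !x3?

No

E1: (!x1 && x1 && x1 || x3) && x5
    = (!x1 && x1 || x3) && x5
    = x3 && x5
E2: (x1 || (!x1 || !x1 && !x5) && x1) && (x1 && (x1 || x5) || (!x1 || !x1 && !x5) && x1) && !x3
    = (x1 || (!x1 || !x1 && !x5) && x1) && (x1 || (!x1 || !x1 && !x5) && x1) && !x3
    = (x1 && x1 || (!x1 || !x1 && !x5) && x1) && !x3
    = (x1 && x1 || !x1 && x1) && !x3
    = x1 && !x3
These differ: at x1=1, x3=1, x5=1, E1 = 1 but E2 = 0.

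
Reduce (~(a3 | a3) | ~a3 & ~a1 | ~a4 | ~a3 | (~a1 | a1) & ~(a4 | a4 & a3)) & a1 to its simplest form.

(~a3 | ~a4) & a1

(~(a3 | a3) | ~a3 & ~a1 | ~a4 | ~a3 | (~a1 | a1) & ~(a4 | a4 & a3)) & a1
= (~a3 | ~a3 & ~a1 | ~a4 | ~a3 | (~a1 | a1) & ~(a4 | a4 & a3)) & a1   [idempotence]
= (~a3 | ~a3 & ~a1 | ~a4 | ~a3 | ~(a4 | a4 & a3)) & a1   [complement / identity]
= (~a3 | ~a3 & ~a1 | ~a4 | ~a3 | ~a4) & a1   [absorption]
= (~a3 | ~a4 | ~a3 | ~a4) & a1   [absorption]
= (~a3 | ~a4) & a1   [idempotence]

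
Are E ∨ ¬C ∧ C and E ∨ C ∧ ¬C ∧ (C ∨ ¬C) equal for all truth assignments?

E1: E ∨ ¬C ∧ C
    = E   (complement / identity)
E2: E ∨ C ∧ ¬C ∧ (C ∨ ¬C)
    = E ∨ C ∧ ¬C   (complement / identity)
    = E   (complement / identity)
Both reduce to E, so they are equivalent.

Yes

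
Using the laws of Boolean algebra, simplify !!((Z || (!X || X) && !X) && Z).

Z

!!((Z || (!X || X) && !X) && Z)
= !!((Z || !X) && Z)   — complement / identity
= !!Z   — absorption
= Z   — double negation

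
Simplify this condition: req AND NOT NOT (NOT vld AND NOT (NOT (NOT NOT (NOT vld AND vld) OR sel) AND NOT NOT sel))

req AND NOT vld

req AND NOT NOT (NOT vld AND NOT (NOT (NOT NOT (NOT vld AND vld) OR sel) AND NOT NOT sel))
= req AND NOT NOT (NOT vld AND NOT (NOT (NOT vld AND vld OR sel) AND NOT NOT sel))
= req AND NOT NOT (NOT vld AND NOT (NOT sel AND NOT NOT sel))
= req AND NOT NOT (NOT vld AND (sel OR NOT sel))
= req AND NOT NOT NOT vld
= req AND NOT vld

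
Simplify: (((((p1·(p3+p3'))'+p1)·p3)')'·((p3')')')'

1

(((((p1·(p3+p3'))'+p1)·p3)')'·((p3')')')'
= ((((p1'+p1)·p3)')'·((p3')')')'   — complement / identity
= ((((p1'+p1)·p3)')'·p3')'   — double negation
= ((p3')'·p3')'   — complement / identity
= p3'+p3   — De Morgan
= 1   — complement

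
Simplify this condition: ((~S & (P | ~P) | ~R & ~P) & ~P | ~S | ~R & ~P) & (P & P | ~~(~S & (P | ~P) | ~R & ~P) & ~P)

((~S & (P | ~P) | ~R & ~P) & ~P | ~S | ~R & ~P) & (P & P | ~~(~S & (P | ~P) | ~R & ~P) & ~P)
= ((~S & (P | ~P) | ~R & ~P) & ~P | ~S | ~R & ~P) & (P & P | (~S & (P | ~P) | ~R & ~P) & ~P)   (double negation)
= (~S & (P | ~P) | ~R & ~P) & ~P | (~S | ~R & ~P) & P & P   (distribution)
= (~S & (P | ~P) | ~R & ~P) & ~P | (~S | ~R & ~P) & P   (idempotence)
= (~S | ~R & ~P) & ~P | (~S | ~R & ~P) & P   (complement / identity)
= ~S | ~R & ~P   (distribution)

~S | ~R & ~P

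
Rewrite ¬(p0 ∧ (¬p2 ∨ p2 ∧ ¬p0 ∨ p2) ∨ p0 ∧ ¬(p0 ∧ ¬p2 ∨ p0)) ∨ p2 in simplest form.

¬(p0 ∧ (¬p2 ∨ p2 ∧ ¬p0 ∨ p2) ∨ p0 ∧ ¬(p0 ∧ ¬p2 ∨ p0)) ∨ p2
= ¬(p0 ∧ (¬p2 ∨ p2) ∨ p0 ∧ ¬(p0 ∧ ¬p2 ∨ p0)) ∨ p2   [absorption]
= ¬(p0 ∧ (¬p2 ∨ p2) ∨ p0 ∧ ¬p0) ∨ p2   [absorption]
= ¬(p0 ∧ (¬p2 ∨ p2)) ∨ p2   [complement / identity]
= ¬p0 ∨ p2   [complement / identity]

¬p0 ∨ p2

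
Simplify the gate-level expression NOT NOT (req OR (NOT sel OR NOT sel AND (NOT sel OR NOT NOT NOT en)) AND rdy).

req OR NOT sel AND rdy

NOT NOT (req OR (NOT sel OR NOT sel AND (NOT sel OR NOT NOT NOT en)) AND rdy)
= NOT NOT (req OR (NOT sel OR NOT sel AND (NOT sel OR NOT en)) AND rdy)   [double negation]
= NOT NOT (req OR (NOT sel OR NOT sel) AND rdy)   [absorption]
= NOT NOT (req OR NOT sel AND rdy)   [idempotence]
= req OR NOT sel AND rdy   [double negation]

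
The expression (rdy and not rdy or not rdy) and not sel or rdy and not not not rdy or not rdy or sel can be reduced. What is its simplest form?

(rdy and not rdy or not rdy) and not sel or rdy and not not not rdy or not rdy or sel
= (rdy and not rdy or not rdy) and not sel or rdy and not rdy or not rdy or sel   [double negation]
= rdy and not rdy or not rdy or sel   [absorption]
= not rdy or sel   [complement / identity]

not rdy or sel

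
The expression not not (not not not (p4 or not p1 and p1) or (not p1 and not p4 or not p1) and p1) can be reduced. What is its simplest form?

not not (not not not (p4 or not p1 and p1) or (not p1 and not p4 or not p1) and p1)
= not not (not not not p4 or (not p1 and not p4 or not p1) and p1)   [complement / identity]
= not not (not not not p4 or not p1 and p1)   [absorption]
= not not not not not p4   [complement / identity]
= not not not p4   [double negation]
= not p4   [double negation]

not p4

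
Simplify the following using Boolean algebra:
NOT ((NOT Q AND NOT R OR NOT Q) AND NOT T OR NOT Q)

NOT ((NOT Q AND NOT R OR NOT Q) AND NOT T OR NOT Q)
= NOT (NOT Q AND NOT T OR NOT Q)   (absorption)
= NOT NOT Q   (absorption)
= Q   (double negation)

Q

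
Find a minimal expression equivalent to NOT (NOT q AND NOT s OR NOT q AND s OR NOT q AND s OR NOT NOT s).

q AND NOT s

NOT (NOT q AND NOT s OR NOT q AND s OR NOT q AND s OR NOT NOT s)
= NOT (NOT q OR NOT q AND s OR NOT NOT s)   (distribution)
= NOT (NOT q OR NOT NOT s)   (absorption)
= q AND NOT s   (De Morgan)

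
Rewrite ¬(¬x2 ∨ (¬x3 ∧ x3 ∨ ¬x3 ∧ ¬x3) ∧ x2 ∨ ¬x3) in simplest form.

¬(¬x2 ∨ (¬x3 ∧ x3 ∨ ¬x3 ∧ ¬x3) ∧ x2 ∨ ¬x3)
= ¬(¬x2 ∨ ¬x3 ∧ x2 ∨ ¬x3)   — distribution
= ¬(¬x2 ∨ ¬x3)   — absorption
= x2 ∧ x3   — De Morgan

x2 ∧ x3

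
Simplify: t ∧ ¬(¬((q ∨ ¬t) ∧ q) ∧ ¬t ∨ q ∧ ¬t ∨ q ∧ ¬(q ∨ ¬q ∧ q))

t

t ∧ ¬(¬((q ∨ ¬t) ∧ q) ∧ ¬t ∨ q ∧ ¬t ∨ q ∧ ¬(q ∨ ¬q ∧ q))
= t ∧ ¬(¬((q ∨ ¬t) ∧ q) ∧ ¬t ∨ q ∧ ¬t ∨ q ∧ ¬q)   — complement / identity
= t ∧ ¬(¬((q ∨ ¬t) ∧ q) ∧ ¬t ∨ q ∧ ¬t)   — complement / identity
= t ∧ ¬(¬q ∧ ¬t ∨ q ∧ ¬t)   — absorption
= t ∧ ¬¬t   — distribution
= t ∧ t   — double negation
= t   — idempotence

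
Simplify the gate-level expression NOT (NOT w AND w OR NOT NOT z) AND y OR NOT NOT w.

NOT (NOT w AND w OR NOT NOT z) AND y OR NOT NOT w
= NOT NOT NOT z AND y OR NOT NOT w   (complement / identity)
= NOT NOT NOT z AND y OR w   (double negation)
= NOT z AND y OR w   (double negation)

NOT z AND y OR w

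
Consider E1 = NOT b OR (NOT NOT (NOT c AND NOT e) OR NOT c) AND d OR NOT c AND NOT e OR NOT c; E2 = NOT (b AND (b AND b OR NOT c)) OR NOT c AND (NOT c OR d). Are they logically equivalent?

E1: NOT b OR (NOT NOT (NOT c AND NOT e) OR NOT c) AND d OR NOT c AND NOT e OR NOT c
    = NOT b OR (NOT c AND NOT e OR NOT c) AND d OR NOT c AND NOT e OR NOT c   (double negation)
    = NOT b OR NOT c AND NOT e OR NOT c   (absorption)
    = NOT b OR NOT c   (absorption)
E2: NOT (b AND (b AND b OR NOT c)) OR NOT c AND (NOT c OR d)
    = NOT (b AND (b OR NOT c)) OR NOT c AND (NOT c OR d)   (idempotence)
    = NOT (b AND (b OR NOT c)) OR NOT c   (absorption)
    = NOT b OR NOT c   (absorption)
Both reduce to NOT b OR NOT c, so they are equivalent.

Yes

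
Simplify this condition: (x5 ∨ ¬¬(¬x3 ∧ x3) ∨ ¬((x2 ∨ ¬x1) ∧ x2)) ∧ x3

(x5 ∨ ¬¬(¬x3 ∧ x3) ∨ ¬((x2 ∨ ¬x1) ∧ x2)) ∧ x3
= (x5 ∨ ¬x3 ∧ x3 ∨ ¬((x2 ∨ ¬x1) ∧ x2)) ∧ x3   [double negation]
= (x5 ∨ ¬x3 ∧ x3 ∨ ¬x2) ∧ x3   [absorption]
= (x5 ∨ ¬x2) ∧ x3   [complement / identity]

(x5 ∨ ¬x2) ∧ x3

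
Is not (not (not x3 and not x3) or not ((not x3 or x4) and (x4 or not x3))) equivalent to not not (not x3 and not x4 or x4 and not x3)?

E1: not (not (not x3 and not x3) or not ((not x3 or x4) and (x4 or not x3)))
    = not x3 and not x3 and (not x3 or x4) and (x4 or not x3)
    = not x3 and not x3 and (not x3 and not x3 or x4)
    = not x3 and not x3
    = not x3
E2: not not (not x3 and not x4 or x4 and not x3)
    = not not not x3
    = not x3
Both reduce to not x3, so they are equivalent.

Yes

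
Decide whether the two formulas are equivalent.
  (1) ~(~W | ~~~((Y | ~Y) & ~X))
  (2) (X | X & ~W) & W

E1: ~(~W | ~~~((Y | ~Y) & ~X))
    = ~(~W | ~~~~X)
    = ~(~W | ~~X)
    = W & ~X
E2: (X | X & ~W) & W
    = X & W
These differ: at W=1, X=1, Y=0, E1 = 0 but E2 = 1.

No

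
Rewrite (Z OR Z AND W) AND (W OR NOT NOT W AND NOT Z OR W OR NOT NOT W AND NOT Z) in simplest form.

(Z OR Z AND W) AND (W OR NOT NOT W AND NOT Z OR W OR NOT NOT W AND NOT Z)
= (Z OR Z AND W) AND (W OR NOT NOT W AND NOT Z)   — idempotence
= Z AND (W OR NOT NOT W AND NOT Z)   — absorption
= Z AND (W OR W AND NOT Z)   — double negation
= Z AND W   — absorption

Z AND W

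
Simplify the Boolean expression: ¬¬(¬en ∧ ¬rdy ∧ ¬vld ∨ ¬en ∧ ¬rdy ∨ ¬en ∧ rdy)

¬en

¬¬(¬en ∧ ¬rdy ∧ ¬vld ∨ ¬en ∧ ¬rdy ∨ ¬en ∧ rdy)
= ¬¬(¬en ∧ ¬rdy ∨ ¬en ∧ rdy)   (absorption)
= ¬¬¬en   (distribution)
= ¬en   (double negation)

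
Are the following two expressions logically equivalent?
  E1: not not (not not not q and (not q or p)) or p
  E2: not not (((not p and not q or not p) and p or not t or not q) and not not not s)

No

E1: not not (not not not q and (not q or p)) or p
    = not not not q and (not q or p) or p   [double negation]
    = not q and (not q or p) or p   [double negation]
    = not q or p   [absorption]
E2: not not (((not p and not q or not p) and p or not t or not q) and not not not s)
    = not not ((not p and p or not t or not q) and not not not s)   [absorption]
    = not not ((not p and p or not t or not q) and not s)   [double negation]
    = (not p and p or not t or not q) and not s   [double negation]
    = (not t or not q) and not s   [complement / identity]
These differ: at p=0, q=0, s=1, t=1, E1 = 1 but E2 = 0.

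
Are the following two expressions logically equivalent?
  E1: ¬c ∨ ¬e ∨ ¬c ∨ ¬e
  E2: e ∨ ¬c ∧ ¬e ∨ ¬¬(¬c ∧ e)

No

E1: ¬c ∨ ¬e ∨ ¬c ∨ ¬e
    = ¬c ∨ ¬e   (idempotence)
E2: e ∨ ¬c ∧ ¬e ∨ ¬¬(¬c ∧ e)
    = e ∨ ¬c ∧ ¬e ∨ ¬c ∧ e   (double negation)
    = e ∨ ¬c   (distribution)
These differ: at c=1, e=0, E1 = 1 but E2 = 0.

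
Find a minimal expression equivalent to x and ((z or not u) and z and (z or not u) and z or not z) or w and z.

x or w and z

x and ((z or not u) and z and (z or not u) and z or not z) or w and z
= x and ((z or not u) and z or not z) or w and z   — idempotence
= x and (z or not z) or w and z   — absorption
= x or w and z   — complement / identity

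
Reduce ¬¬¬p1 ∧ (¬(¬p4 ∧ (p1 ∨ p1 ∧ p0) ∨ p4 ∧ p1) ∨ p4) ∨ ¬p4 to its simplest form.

¬¬¬p1 ∧ (¬(¬p4 ∧ (p1 ∨ p1 ∧ p0) ∨ p4 ∧ p1) ∨ p4) ∨ ¬p4
= ¬¬¬p1 ∧ (¬(¬p4 ∧ p1 ∨ p4 ∧ p1) ∨ p4) ∨ ¬p4
= ¬p1 ∧ (¬(¬p4 ∧ p1 ∨ p4 ∧ p1) ∨ p4) ∨ ¬p4
= ¬p1 ∧ (¬p1 ∨ p4) ∨ ¬p4
= ¬p1 ∨ ¬p4

¬p1 ∨ ¬p4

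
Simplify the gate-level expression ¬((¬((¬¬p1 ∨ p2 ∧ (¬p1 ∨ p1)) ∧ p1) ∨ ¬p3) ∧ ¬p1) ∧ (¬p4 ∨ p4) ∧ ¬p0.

p1 ∧ ¬p0

¬((¬((¬¬p1 ∨ p2 ∧ (¬p1 ∨ p1)) ∧ p1) ∨ ¬p3) ∧ ¬p1) ∧ (¬p4 ∨ p4) ∧ ¬p0
= ¬((¬((p1 ∨ p2 ∧ (¬p1 ∨ p1)) ∧ p1) ∨ ¬p3) ∧ ¬p1) ∧ (¬p4 ∨ p4) ∧ ¬p0   (double negation)
= ¬((¬((p1 ∨ p2) ∧ p1) ∨ ¬p3) ∧ ¬p1) ∧ (¬p4 ∨ p4) ∧ ¬p0   (complement / identity)
= ¬((¬p1 ∨ ¬p3) ∧ ¬p1) ∧ (¬p4 ∨ p4) ∧ ¬p0   (absorption)
= ¬¬p1 ∧ (¬p4 ∨ p4) ∧ ¬p0   (absorption)
= ¬¬p1 ∧ ¬p0   (complement / identity)
= p1 ∧ ¬p0   (double negation)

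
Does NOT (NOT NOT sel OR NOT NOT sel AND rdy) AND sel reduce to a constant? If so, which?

NOT (NOT NOT sel OR NOT NOT sel AND rdy) AND sel
= NOT NOT NOT sel AND sel   [absorption]
= NOT sel AND sel   [double negation]
= FALSE   [complement]

yes, False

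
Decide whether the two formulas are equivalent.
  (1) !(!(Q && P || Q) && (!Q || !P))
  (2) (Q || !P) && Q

Yes

E1: !(!(Q && P || Q) && (!Q || !P))
    = !(!Q && (!Q || !P))   [absorption]
    = !!Q   [absorption]
    = Q   [double negation]
E2: (Q || !P) && Q
    = Q   [absorption]
Both reduce to Q, so they are equivalent.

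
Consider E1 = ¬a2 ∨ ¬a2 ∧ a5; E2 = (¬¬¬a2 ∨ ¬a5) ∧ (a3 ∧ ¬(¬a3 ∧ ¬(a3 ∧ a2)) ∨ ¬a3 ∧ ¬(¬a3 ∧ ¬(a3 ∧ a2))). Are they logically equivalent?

E1: ¬a2 ∨ ¬a2 ∧ a5
    = ¬a2
E2: (¬¬¬a2 ∨ ¬a5) ∧ (a3 ∧ ¬(¬a3 ∧ ¬(a3 ∧ a2)) ∨ ¬a3 ∧ ¬(¬a3 ∧ ¬(a3 ∧ a2)))
    = (¬¬¬a2 ∨ ¬a5) ∧ ¬(¬a3 ∧ ¬(a3 ∧ a2))
    = (¬a2 ∨ ¬a5) ∧ ¬(¬a3 ∧ ¬(a3 ∧ a2))
    = (¬a2 ∨ ¬a5) ∧ (a3 ∨ a3 ∧ a2)
    = (¬a2 ∨ ¬a5) ∧ a3
These differ: at a2=0, a3=0, a5=1, E1 = 1 but E2 = 0.

No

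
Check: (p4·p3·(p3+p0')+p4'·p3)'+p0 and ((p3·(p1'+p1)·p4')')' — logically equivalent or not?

No

E1: (p4·p3·(p3+p0')+p4'·p3)'+p0
    = (p4·p3+p4'·p3)'+p0   — absorption
    = p3'+p0   — distribution
E2: ((p3·(p1'+p1)·p4')')'
    = ((p3·p4')')'   — complement / identity
    = p3·p4'   — double negation
These differ: at p0=0, p1=0, p3=0, p4=1, E1 = 1 but E2 = 0.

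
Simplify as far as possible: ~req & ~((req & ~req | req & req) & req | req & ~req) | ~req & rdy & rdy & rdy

~req & ~((req & ~req | req & req) & req | req & ~req) | ~req & rdy & rdy & rdy
= ~req & ~(req & req | req & ~req) | ~req & rdy & rdy & rdy   (distribution)
= ~req & ~(req & req | req & ~req) | ~req & rdy & rdy   (idempotence)
= ~req & ~(req & req | req & ~req) | ~req & rdy   (idempotence)
= ~req & ~req | ~req & rdy   (distribution)
= ~req | ~req & rdy   (idempotence)
= ~req   (absorption)

~req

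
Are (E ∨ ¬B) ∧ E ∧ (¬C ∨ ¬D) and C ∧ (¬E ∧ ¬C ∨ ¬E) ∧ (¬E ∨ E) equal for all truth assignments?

E1: (E ∨ ¬B) ∧ E ∧ (¬C ∨ ¬D)
    = E ∧ (¬C ∨ ¬D)   [absorption]
E2: C ∧ (¬E ∧ ¬C ∨ ¬E) ∧ (¬E ∨ E)
    = C ∧ ¬E ∧ (¬E ∨ E)   [absorption]
    = C ∧ ¬E   [complement / identity]
These differ: at B=0, C=0, D=1, E=1, E1 = 1 but E2 = 0.

No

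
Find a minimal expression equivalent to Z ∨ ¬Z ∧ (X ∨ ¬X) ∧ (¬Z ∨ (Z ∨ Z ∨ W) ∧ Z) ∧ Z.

Z

Z ∨ ¬Z ∧ (X ∨ ¬X) ∧ (¬Z ∨ (Z ∨ Z ∨ W) ∧ Z) ∧ Z
= Z ∨ ¬Z ∧ (X ∨ ¬X) ∧ (¬Z ∨ (Z ∨ W) ∧ Z) ∧ Z   — idempotence
= Z ∨ ¬Z ∧ (X ∨ ¬X) ∧ (¬Z ∨ Z) ∧ Z   — absorption
= Z ∨ ¬Z ∧ (X ∨ ¬X) ∧ Z   — complement / identity
= Z ∨ ¬Z ∧ Z   — complement / identity
= Z   — complement / identity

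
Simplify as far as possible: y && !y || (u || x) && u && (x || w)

u && (x || w)

y && !y || (u || x) && u && (x || w)
= y && !y || u && (x || w)
= u && (x || w)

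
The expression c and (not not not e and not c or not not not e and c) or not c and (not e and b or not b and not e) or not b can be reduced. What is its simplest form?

not e or not b

c and (not not not e and not c or not not not e and c) or not c and (not e and b or not b and not e) or not b
= c and not not not e or not c and (not e and b or not b and not e) or not b   [distribution]
= c and not e or not c and (not e and b or not b and not e) or not b   [double negation]
= c and not e or not c and not e or not b   [distribution]
= not e or not b   [distribution]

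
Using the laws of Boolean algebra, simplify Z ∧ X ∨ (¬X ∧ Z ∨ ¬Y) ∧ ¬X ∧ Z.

Z

Z ∧ X ∨ (¬X ∧ Z ∨ ¬Y) ∧ ¬X ∧ Z
= Z ∧ X ∨ ¬X ∧ Z   [absorption]
= Z   [distribution]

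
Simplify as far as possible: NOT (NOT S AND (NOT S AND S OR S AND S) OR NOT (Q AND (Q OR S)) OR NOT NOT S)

Q AND NOT S

NOT (NOT S AND (NOT S AND S OR S AND S) OR NOT (Q AND (Q OR S)) OR NOT NOT S)
= NOT (NOT S AND (NOT S AND S OR S AND S) OR NOT Q OR NOT NOT S)   — absorption
= NOT (NOT S AND S OR NOT Q OR NOT NOT S)   — distribution
= NOT (NOT Q OR NOT NOT S)   — complement / identity
= Q AND NOT S   — De Morgan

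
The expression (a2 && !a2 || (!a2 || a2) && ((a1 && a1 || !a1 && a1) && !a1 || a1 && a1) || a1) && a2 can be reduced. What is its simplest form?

(a2 && !a2 || (!a2 || a2) && ((a1 && a1 || !a1 && a1) && !a1 || a1 && a1) || a1) && a2
= (a2 && !a2 || (!a2 || a2) && (a1 && !a1 || a1 && a1) || a1) && a2   (distribution)
= (a2 && !a2 || a1 && !a1 || a1 && a1 || a1) && a2   (complement / identity)
= (a2 && !a2 || a1 || a1) && a2   (distribution)
= (a2 && !a2 || a1) && a2   (idempotence)
= a1 && a2   (complement / identity)

a1 && a2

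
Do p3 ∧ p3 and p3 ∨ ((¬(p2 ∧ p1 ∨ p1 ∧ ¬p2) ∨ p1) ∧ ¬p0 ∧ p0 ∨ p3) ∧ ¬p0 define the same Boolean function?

E1: p3 ∧ p3
    = p3   (idempotence)
E2: p3 ∨ ((¬(p2 ∧ p1 ∨ p1 ∧ ¬p2) ∨ p1) ∧ ¬p0 ∧ p0 ∨ p3) ∧ ¬p0
    = p3 ∨ ((¬p1 ∨ p1) ∧ ¬p0 ∧ p0 ∨ p3) ∧ ¬p0   (distribution)
    = p3 ∨ (¬p0 ∧ p0 ∨ p3) ∧ ¬p0   (complement / identity)
    = p3 ∨ p3 ∧ ¬p0   (complement / identity)
    = p3   (absorption)
Both reduce to p3, so they are equivalent.

Yes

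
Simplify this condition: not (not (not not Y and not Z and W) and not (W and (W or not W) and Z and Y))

W and Y

not (not (not not Y and not Z and W) and not (W and (W or not W) and Z and Y))
= not (not (Y and not Z and W) and not (W and (W or not W) and Z and Y))
= Y and not Z and W or W and (W or not W) and Z and Y
= Y and not Z and W or W and Z and Y
= W and (Y and not Z or Z and Y)
= W and Y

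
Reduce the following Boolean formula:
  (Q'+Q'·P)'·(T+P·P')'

Q·T'

(Q'+Q'·P)'·(T+P·P')'
= (Q'+Q'·P)'·T'   [complement / identity]
= (Q')'·T'   [absorption]
= Q·T'   [double negation]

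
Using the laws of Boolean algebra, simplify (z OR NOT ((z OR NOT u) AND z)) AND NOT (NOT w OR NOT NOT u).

(z OR NOT ((z OR NOT u) AND z)) AND NOT (NOT w OR NOT NOT u)
= (z OR NOT z) AND NOT (NOT w OR NOT NOT u)   [absorption]
= (z OR NOT z) AND w AND NOT u   [De Morgan]
= w AND NOT u   [complement / identity]

w AND NOT u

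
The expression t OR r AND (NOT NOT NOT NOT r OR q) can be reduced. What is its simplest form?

t OR r

t OR r AND (NOT NOT NOT NOT r OR q)
= t OR r AND (NOT NOT r OR q)
= t OR r AND (r OR q)
= t OR r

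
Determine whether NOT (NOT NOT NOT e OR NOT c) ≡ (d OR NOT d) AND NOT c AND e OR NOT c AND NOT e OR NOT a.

No

E1: NOT (NOT NOT NOT e OR NOT c)
    = NOT (NOT e OR NOT c)   — double negation
    = e AND c   — De Morgan
E2: (d OR NOT d) AND NOT c AND e OR NOT c AND NOT e OR NOT a
    = NOT c AND e OR NOT c AND NOT e OR NOT a   — complement / identity
    = NOT c OR NOT a   — distribution
These differ: at a=0, c=0, d=0, e=0, E1 = 0 but E2 = 1.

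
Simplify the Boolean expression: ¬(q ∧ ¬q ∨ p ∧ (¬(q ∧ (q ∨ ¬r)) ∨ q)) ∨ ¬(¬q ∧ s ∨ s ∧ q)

¬p ∨ ¬s

¬(q ∧ ¬q ∨ p ∧ (¬(q ∧ (q ∨ ¬r)) ∨ q)) ∨ ¬(¬q ∧ s ∨ s ∧ q)
= ¬(q ∧ ¬q ∨ p ∧ (¬(q ∧ (q ∨ ¬r)) ∨ q)) ∨ ¬s   [distribution]
= ¬(q ∧ ¬q ∨ p ∧ (¬q ∨ q)) ∨ ¬s   [absorption]
= ¬(p ∧ (¬q ∨ q)) ∨ ¬s   [complement / identity]
= ¬p ∨ ¬s   [complement / identity]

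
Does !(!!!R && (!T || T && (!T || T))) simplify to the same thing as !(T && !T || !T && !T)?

E1: !(!!!R && (!T || T && (!T || T)))
    = !(!R && (!T || T && (!T || T)))
    = !(!R && (!T || T))
    = !!R
    = R
E2: !(T && !T || !T && !T)
    = !!T
    = T
These differ: at R=1, T=0, E1 = 1 but E2 = 0.

No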